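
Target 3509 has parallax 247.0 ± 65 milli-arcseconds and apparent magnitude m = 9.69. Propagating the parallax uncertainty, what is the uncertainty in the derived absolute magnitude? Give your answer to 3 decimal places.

σ_M = 0.571 mag

M = m − 5 log₁₀ d + 5 = m + 5 log₁₀ p + 5, so ∂M/∂p = 5/(p ln 10).
σ_M = (5/ln 10) · (σ_p/p) = 2.1715 × 65/247.0 = 2.1715 × 0.26316 = 0.57145.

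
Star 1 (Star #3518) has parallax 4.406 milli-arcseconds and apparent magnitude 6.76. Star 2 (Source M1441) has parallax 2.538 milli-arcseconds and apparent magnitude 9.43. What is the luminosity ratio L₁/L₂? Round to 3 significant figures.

L₁/L₂ = 3.88

d₁ = 1/p₁ = 1/0.004406″ = 226.96 pc; d₂ = 1/p₂ = 1/0.002538″ = 394.01 pc.
M₁ = m₁ − 5 log₁₀ d₁ + 5 = 6.76 − 11.7797 + 5 = -0.0197.
M₂ = 9.43 − 12.9775 + 5 = 1.4525.
L₁/L₂ = 10^(0.4(M₂ − M₁)) = 10^(0.4 × 1.4722) = 10^0.58888 = 3.8804.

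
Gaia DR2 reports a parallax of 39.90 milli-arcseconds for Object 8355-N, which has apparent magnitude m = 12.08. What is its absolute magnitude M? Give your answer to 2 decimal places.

d = 1/p = 1/0.03990″ = 25.063 pc.
m − M = 5 log₁₀(25.063) − 5 = 6.9952 − 5 = 1.9952.
M = m − (m − M) = 12.08 − 1.9952 = 10.08.

M = 10.08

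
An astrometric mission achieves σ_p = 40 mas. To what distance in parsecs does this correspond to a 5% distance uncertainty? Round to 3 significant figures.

σ_d/d = σ_p/p, so the condition is σ_p/p ≤ 0.05, i.e. p ≥ σ_p/0.05.
p_min = 40/0.05 = 800 mas = 0.8 arcsec.
d_max = 1/p_min = 1/0.8 = 1.25 pc.

1.25 pc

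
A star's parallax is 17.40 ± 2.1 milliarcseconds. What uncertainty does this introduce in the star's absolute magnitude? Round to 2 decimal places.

σ_M = 0.26 mag

M = m − 5 log₁₀ d + 5 = m + 5 log₁₀ p + 5, so ∂M/∂p = 5/(p ln 10).
σ_M = (5/ln 10) · (σ_p/p) = 2.1715 × 2.1/17.40 = 2.1715 × 0.12069 = 0.26208.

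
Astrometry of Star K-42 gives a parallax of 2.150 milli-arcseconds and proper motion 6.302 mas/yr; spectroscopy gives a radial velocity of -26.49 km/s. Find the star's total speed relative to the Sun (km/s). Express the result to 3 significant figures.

29.9 km/s

d = 1/p = 1/0.002150″ = 465.12 pc.
μ = 6.302 mas/yr = 0.006302 ″/yr.
v_t = 4.740 μ d = 4.740 × 0.006302 × 465.12 = 13.894 km/s.
v = √(v_r² + v_t²) = √((-26.49)² + 13.894²) = √894.763 = 29.913 km/s.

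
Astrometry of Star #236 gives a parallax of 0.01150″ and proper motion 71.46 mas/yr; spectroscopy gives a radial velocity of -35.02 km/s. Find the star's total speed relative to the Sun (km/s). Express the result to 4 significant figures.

d = 1/p = 1/0.01150″ = 86.957 pc.
μ = 71.46 mas/yr = 0.07146 ″/yr.
v_t = 4.740 μ d = 4.740 × 0.07146 × 86.957 = 29.454 km/s.
v = √(v_r² + v_t²) = √((-35.02)² + 29.454²) = √2093.94 = 45.76 km/s.

45.76 km/s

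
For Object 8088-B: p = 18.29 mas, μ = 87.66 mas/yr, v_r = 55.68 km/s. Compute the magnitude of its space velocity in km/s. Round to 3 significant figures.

d = 1/p = 1/0.01829″ = 54.675 pc.
μ = 87.66 mas/yr = 0.08766 ″/yr.
v_t = 4.740 μ d = 4.740 × 0.08766 × 54.675 = 22.718 km/s.
v = √(v_r² + v_t²) = √(55.68² + 22.718²) = √3616.37 = 60.136 km/s.

60.1 km/s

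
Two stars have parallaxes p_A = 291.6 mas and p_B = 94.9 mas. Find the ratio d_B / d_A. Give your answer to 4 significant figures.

Since d = 1/p, d_B/d_A = p_A/p_B.
= 291.6 / 94.9 = 3.0727.

3.073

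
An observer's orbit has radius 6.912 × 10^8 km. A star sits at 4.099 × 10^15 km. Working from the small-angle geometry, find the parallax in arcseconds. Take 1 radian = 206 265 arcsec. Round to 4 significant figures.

θ ≈ B/d = (6.912 × 10^8) / (4.099 × 10^15) = 1.6863 × 10^-7 rad.
In arcseconds: 1.6863 × 10^-7 × 206265 = 0.034782″.

0.03478 arcsec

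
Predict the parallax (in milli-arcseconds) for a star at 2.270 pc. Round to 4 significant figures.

440.5 mas

p = 1/d = 1/2.27 = 0.44053 arcsec.
= 0.44053 × 1000 = 440.53 mas.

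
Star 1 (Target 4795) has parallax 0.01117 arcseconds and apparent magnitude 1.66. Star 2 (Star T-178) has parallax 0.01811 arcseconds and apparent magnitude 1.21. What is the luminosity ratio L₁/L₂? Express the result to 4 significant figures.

L₁/L₂ = 1.737

d₁ = 1/p₁ = 1/0.01117″ = 89.526 pc; d₂ = 1/p₂ = 1/0.01811″ = 55.218 pc.
M₁ = m₁ − 5 log₁₀ d₁ + 5 = 1.66 − 9.7597 + 5 = -3.0997.
M₂ = 1.21 − 8.7104 + 5 = -2.5004.
L₁/L₂ = 10^(0.4(M₂ − M₁)) = 10^(0.4 × 0.5993) = 10^0.23972 = 1.7367.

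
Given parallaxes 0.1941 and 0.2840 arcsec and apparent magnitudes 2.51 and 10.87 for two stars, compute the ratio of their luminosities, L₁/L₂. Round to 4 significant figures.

L₁/L₂ = 4727

d₁ = 1/p₁ = 1/0.1941″ = 5.152 pc; d₂ = 1/p₂ = 1/0.2840″ = 3.5211 pc.
M₁ = m₁ − 5 log₁₀ d₁ + 5 = 2.51 − 3.5599 + 5 = 3.9501.
M₂ = 10.87 − 2.7334 + 5 = 13.1366.
L₁/L₂ = 10^(0.4(M₂ − M₁)) = 10^(0.4 × 9.1865) = 10^3.67460 = 4727.2.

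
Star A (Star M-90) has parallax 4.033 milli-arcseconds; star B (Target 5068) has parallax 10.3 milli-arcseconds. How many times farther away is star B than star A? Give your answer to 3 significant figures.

0.392

Since d = 1/p, d_B/d_A = p_A/p_B.
= 4.033 / 10.3 = 0.39155.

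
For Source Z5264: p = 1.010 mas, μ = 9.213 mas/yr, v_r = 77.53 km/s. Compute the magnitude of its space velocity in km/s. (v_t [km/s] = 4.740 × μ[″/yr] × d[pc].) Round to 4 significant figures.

d = 1/p = 1/0.001010″ = 990.1 pc.
μ = 9.213 mas/yr = 0.009213 ″/yr.
v_t = 4.740 μ d = 4.740 × 0.009213 × 990.1 = 43.237 km/s.
v = √(v_r² + v_t²) = √(77.53² + 43.237²) = √7880.34 = 88.771 km/s.

88.77 km/s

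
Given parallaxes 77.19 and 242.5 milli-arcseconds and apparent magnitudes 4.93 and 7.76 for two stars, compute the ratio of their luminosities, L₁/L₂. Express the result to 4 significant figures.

d₁ = 1/p₁ = 1/0.07719″ = 12.955 pc; d₂ = 1/p₂ = 1/0.2425″ = 4.1237 pc.
M₁ = m₁ − 5 log₁₀ d₁ + 5 = 4.93 − 5.5622 + 5 = 4.3678.
M₂ = 7.76 − 3.0764 + 5 = 9.6836.
L₁/L₂ = 10^(0.4(M₂ − M₁)) = 10^(0.4 × 5.3158) = 10^2.12632 = 133.76.

L₁/L₂ = 133.8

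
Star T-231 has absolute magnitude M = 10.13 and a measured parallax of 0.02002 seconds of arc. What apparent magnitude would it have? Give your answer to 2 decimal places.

d = 1/p = 1/0.02002″ = 49.95 pc.
m − M = 5 log₁₀ d − 5 = 5 log₁₀(49.95) − 5 = 8.4927 − 5 = 3.4927.
m = M + (m − M) = 10.13 + 3.4927 = 13.62.

m = 13.62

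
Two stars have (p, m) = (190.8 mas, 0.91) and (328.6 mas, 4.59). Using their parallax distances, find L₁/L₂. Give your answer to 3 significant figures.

L₁/L₂ = 87.9

d₁ = 1/p₁ = 1/0.1908″ = 5.2411 pc; d₂ = 1/p₂ = 1/0.3286″ = 3.0432 pc.
M₁ = m₁ − 5 log₁₀ d₁ + 5 = 0.91 − 3.5971 + 5 = 2.3129.
M₂ = 4.59 − 2.4167 + 5 = 7.1733.
L₁/L₂ = 10^(0.4(M₂ − M₁)) = 10^(0.4 × 4.8604) = 10^1.94416 = 87.935.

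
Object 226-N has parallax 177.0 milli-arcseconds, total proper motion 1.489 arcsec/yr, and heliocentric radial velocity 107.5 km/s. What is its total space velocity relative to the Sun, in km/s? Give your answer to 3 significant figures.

d = 1/p = 1/0.1770″ = 5.6497 pc.
v_t = 4.740 μ d = 4.740 × 1.489 × 5.6497 = 39.875 km/s.
v = √(v_r² + v_t²) = √(107.5² + 39.875²) = √13146.3 = 114.66 km/s.

115 km/s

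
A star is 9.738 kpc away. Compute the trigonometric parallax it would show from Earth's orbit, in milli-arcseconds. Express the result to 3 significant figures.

d = 9.738 kpc = 9738 pc.
p = 1/d = 1/9738 = 0.00010269 arcsec.
= 0.00010269 × 1000 = 0.10269 mas.

0.103 mas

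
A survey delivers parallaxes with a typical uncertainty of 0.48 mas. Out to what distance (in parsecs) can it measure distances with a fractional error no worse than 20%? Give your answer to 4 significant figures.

416.7 pc

σ_d/d = σ_p/p, so the condition is σ_p/p ≤ 0.20, i.e. p ≥ σ_p/0.20.
p_min = 0.48/0.20 = 2.4 mas = 0.0024 arcsec.
d_max = 1/p_min = 1/0.0024 = 416.67 pc.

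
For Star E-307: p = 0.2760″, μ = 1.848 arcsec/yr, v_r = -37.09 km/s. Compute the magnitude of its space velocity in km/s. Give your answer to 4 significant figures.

d = 1/p = 1/0.2760″ = 3.6232 pc.
v_t = 4.740 μ d = 4.740 × 1.848 × 3.6232 = 31.737 km/s.
v = √(v_r² + v_t²) = √((-37.09)² + 31.737²) = √2382.91 = 48.815 km/s.

48.82 km/s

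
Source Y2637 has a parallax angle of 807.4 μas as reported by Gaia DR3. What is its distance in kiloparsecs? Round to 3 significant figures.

1.24 kpc

p = 807.4 μas = 0.0008074 arcsec.
d = 1/p = 1/0.0008074 = 1238.5 pc.
= 1.2385 kpc.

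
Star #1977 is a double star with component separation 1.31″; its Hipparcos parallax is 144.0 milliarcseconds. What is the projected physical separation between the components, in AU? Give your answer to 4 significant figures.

d = 1/p = 1/0.1440″ = 6.9444 pc.
At distance d (pc), an angle of θ arcsec spans θ·d AU: s = 1.31 × 6.9444 = 9.0972 AU.

9.097 AU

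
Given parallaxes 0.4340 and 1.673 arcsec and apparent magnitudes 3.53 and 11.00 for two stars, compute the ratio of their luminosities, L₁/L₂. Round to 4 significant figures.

d₁ = 1/p₁ = 1/0.4340″ = 2.3041 pc; d₂ = 1/p₂ = 1/1.673″ = 0.59773 pc.
M₁ = m₁ − 5 log₁₀ d₁ + 5 = 3.53 − 1.8125 + 5 = 6.7175.
M₂ = 11.00 − (-1.1175) + 5 = 17.1175.
L₁/L₂ = 10^(0.4(M₂ − M₁)) = 10^(0.4 × 10.4000) = 10^4.16000 = 14454.

L₁/L₂ = 14450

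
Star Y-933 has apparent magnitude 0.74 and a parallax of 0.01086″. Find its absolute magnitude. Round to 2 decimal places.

M = -4.08

d = 1/p = 1/0.01086″ = 92.081 pc.
m − M = 5 log₁₀(92.081) − 5 = 9.8209 − 5 = 4.8209.
M = m − (m − M) = 0.74 − 4.8209 = -4.08.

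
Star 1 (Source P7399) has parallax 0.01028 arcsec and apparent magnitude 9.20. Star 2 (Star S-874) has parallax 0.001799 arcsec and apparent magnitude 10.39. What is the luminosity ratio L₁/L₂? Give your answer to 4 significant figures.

L₁/L₂ = 0.09164

d₁ = 1/p₁ = 1/0.01028″ = 97.276 pc; d₂ = 1/p₂ = 1/0.001799″ = 555.86 pc.
M₁ = m₁ − 5 log₁₀ d₁ + 5 = 9.20 − 9.9400 + 5 = 4.2600.
M₂ = 10.39 − 13.7248 + 5 = 1.6652.
L₁/L₂ = 10^(0.4(M₂ − M₁)) = 10^(0.4 × (-2.5948)) = 10^(-1.03792) = 0.091639.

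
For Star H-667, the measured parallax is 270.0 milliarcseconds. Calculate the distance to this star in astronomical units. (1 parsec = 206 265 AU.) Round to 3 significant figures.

764000 AU

p = 270.0 milliarcseconds = 0.2700 arcsec.
d = 1/p = 1/0.2700 = 3.7037 pc.
In AU: 3.7037 × 206265 = 7.6394 × 10^5 AU.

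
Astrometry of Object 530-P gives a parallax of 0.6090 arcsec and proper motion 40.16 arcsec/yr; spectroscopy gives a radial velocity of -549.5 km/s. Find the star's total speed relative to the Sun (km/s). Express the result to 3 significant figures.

632 km/s

d = 1/p = 1/0.6090″ = 1.642 pc.
v_t = 4.740 μ d = 4.740 × 40.16 × 1.642 = 312.57 km/s.
v = √(v_r² + v_t²) = √((-549.5)² + 312.57²) = √399650 = 632.18 km/s.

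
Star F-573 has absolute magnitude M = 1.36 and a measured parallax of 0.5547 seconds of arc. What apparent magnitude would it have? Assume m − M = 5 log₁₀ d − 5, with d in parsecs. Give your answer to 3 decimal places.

d = 1/p = 1/0.5547″ = 1.8028 pc.
m − M = 5 log₁₀ d − 5 = 5 log₁₀(1.8028) − 5 = 1.2797 − 5 = -3.7203.
m = M + (m − M) = 1.36 + (-3.7203) = -2.360.

m = -2.360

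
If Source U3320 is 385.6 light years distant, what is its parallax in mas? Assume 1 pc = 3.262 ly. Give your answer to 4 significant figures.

d = 385.6 ly ÷ 3.262 = 118.21 pc.
p = 1/d = 1/118.21 = 0.0084595 arcsec.
= 0.0084595 × 1000 = 8.4595 mas.

8.460 mas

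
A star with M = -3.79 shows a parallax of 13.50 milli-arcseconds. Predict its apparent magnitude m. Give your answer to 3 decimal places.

d = 1/p = 1/0.01350″ = 74.074 pc.
m − M = 5 log₁₀ d − 5 = 5 log₁₀(74.074) − 5 = 9.3483 − 5 = 4.3483.
m = M + (m − M) = -3.79 + 4.3483 = 0.558.

m = 0.558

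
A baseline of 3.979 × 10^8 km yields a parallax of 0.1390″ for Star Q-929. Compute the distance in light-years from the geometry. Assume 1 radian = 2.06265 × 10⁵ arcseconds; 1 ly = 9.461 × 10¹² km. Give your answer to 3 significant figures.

θ = 0.1390″ = 0.1390/206265 = 6.7389 × 10^-7 rad.
d = B/θ = (3.979 × 10^8) / (6.7389 × 10^-7) = 5.9045 × 10^14 km = (5.9045 × 10^14) / (9.461 × 10^12) ly = 62.409 ly.

62.4 ly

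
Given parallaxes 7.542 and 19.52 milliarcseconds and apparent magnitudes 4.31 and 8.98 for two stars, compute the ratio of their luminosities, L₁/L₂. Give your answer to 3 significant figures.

L₁/L₂ = 494

d₁ = 1/p₁ = 1/0.007542″ = 132.59 pc; d₂ = 1/p₂ = 1/0.01952″ = 51.23 pc.
M₁ = m₁ − 5 log₁₀ d₁ + 5 = 4.31 − 10.6126 + 5 = -1.3026.
M₂ = 8.98 − 8.5476 + 5 = 5.4324.
L₁/L₂ = 10^(0.4(M₂ − M₁)) = 10^(0.4 × 6.7350) = 10^2.69400 = 494.31.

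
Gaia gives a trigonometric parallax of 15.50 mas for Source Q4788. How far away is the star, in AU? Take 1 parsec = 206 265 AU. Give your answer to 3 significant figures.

1.33 × 10^7 AU

p = 15.50 mas = 0.01550 arcsec.
d = 1/p = 1/0.01550 = 64.516 pc.
In AU: 64.516 × 206265 = 1.3307 × 10^7 AU.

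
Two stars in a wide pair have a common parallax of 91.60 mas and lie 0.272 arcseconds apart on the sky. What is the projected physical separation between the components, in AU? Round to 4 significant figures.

d = 1/p = 1/0.09160″ = 10.917 pc.
At distance d (pc), an angle of θ arcsec spans θ·d AU: s = 0.272 × 10.917 = 2.9694 AU.

2.969 AU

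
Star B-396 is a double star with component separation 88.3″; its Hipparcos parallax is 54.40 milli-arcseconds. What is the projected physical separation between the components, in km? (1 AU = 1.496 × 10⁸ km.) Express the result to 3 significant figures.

2.43 × 10^11 km

d = 1/p = 1/0.05440″ = 18.382 pc.
At distance d (pc), an angle of θ arcsec spans θ·d AU: s = 88.3 × 18.382 = 1623.1 AU.
= 1623.1 × 1.496 × 10⁸ km = 2.4282 × 10^11 km.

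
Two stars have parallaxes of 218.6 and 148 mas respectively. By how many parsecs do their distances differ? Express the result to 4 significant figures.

d_A = 1/0.2186″ = 4.5746 pc; d_B = 1/0.1480″ = 6.7568 pc.
|d_B − d_A| = |6.7568 − 4.5746| = 2.1822 pc.

2.182 pc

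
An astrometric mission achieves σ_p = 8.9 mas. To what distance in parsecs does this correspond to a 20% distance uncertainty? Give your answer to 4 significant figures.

σ_d/d = σ_p/p, so the condition is σ_p/p ≤ 0.20, i.e. p ≥ σ_p/0.20.
p_min = 8.9/0.20 = 44.5 mas = 0.0445 arcsec.
d_max = 1/p_min = 1/0.0445 = 22.472 pc.

22.47 pc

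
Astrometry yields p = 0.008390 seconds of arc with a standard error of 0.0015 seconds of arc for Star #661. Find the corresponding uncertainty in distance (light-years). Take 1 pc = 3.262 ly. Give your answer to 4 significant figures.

69.51 ly

d = 1/p, so σ_d = σ_p / p².
σ_d = 0.00150 / (0.008390)² = 0.00150 / 0.000070392 = 21.309 pc = 21.309 × 3.262 ly = 69.51 ly.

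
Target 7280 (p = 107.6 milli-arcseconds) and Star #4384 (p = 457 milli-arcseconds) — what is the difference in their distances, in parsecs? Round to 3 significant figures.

7.11 pc

d_A = 1/0.1076″ = 9.2937 pc; d_B = 1/0.4570″ = 2.1882 pc.
|d_B − d_A| = |2.1882 − 9.2937| = 7.1055 pc.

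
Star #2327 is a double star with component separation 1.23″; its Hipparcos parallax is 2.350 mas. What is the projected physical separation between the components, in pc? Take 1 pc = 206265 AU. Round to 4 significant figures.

d = 1/p = 1/0.002350″ = 425.53 pc.
At distance d (pc), an angle of θ arcsec spans θ·d AU: s = 1.23 × 425.53 = 523.4 AU.
= 523.4 / 206265 = 0.0025375 pc.

0.002538 pc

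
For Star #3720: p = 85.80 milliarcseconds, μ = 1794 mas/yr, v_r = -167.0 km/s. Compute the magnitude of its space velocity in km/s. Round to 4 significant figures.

194.2 km/s

d = 1/p = 1/0.08580″ = 11.655 pc.
μ = 1794 mas/yr = 1.794 ″/yr.
v_t = 4.740 μ d = 4.740 × 1.794 × 11.655 = 99.109 km/s.
v = √(v_r² + v_t²) = √((-167.0)² + 99.109²) = √37711.6 = 194.19 km/s.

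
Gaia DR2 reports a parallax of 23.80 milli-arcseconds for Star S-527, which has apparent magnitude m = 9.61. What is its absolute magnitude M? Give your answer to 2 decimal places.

M = 6.49

d = 1/p = 1/0.02380″ = 42.017 pc.
m − M = 5 log₁₀(42.017) − 5 = 8.1171 − 5 = 3.1171.
M = m − (m − M) = 9.61 − 3.1171 = 6.49.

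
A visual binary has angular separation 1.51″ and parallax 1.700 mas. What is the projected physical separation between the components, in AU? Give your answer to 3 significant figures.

d = 1/p = 1/0.001700″ = 588.24 pc.
At distance d (pc), an angle of θ arcsec spans θ·d AU: s = 1.51 × 588.24 = 888.24 AU.

888 AU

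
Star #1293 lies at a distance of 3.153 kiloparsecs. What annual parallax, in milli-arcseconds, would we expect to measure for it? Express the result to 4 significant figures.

0.3172 mas

d = 3.153 kpc = 3153 pc.
p = 1/d = 1/3153 = 0.00031716 arcsec.
= 0.00031716 × 1000 = 0.31716 mas.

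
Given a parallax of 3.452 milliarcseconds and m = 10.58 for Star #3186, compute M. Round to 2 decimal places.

d = 1/p = 1/0.003452″ = 289.69 pc.
m − M = 5 log₁₀(289.69) − 5 = 12.3097 − 5 = 7.3097.
M = m − (m − M) = 10.58 − 7.3097 = 3.27.

M = 3.27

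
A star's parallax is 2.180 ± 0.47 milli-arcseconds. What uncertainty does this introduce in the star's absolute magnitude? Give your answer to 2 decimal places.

M = m − 5 log₁₀ d + 5 = m + 5 log₁₀ p + 5, so ∂M/∂p = 5/(p ln 10).
σ_M = (5/ln 10) · (σ_p/p) = 2.1715 × 0.47/2.180 = 2.1715 × 0.2156 = 0.46818.

σ_M = 0.47 mag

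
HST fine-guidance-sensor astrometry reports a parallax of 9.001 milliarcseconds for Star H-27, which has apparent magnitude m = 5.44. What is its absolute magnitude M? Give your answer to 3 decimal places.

M = 0.211

d = 1/p = 1/0.009001″ = 111.1 pc.
m − M = 5 log₁₀(111.1) − 5 = 10.2286 − 5 = 5.2286.
M = m − (m − M) = 5.44 − 5.2286 = 0.211.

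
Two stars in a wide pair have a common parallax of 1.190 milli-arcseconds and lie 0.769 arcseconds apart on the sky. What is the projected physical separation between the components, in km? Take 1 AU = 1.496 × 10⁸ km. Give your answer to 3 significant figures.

d = 1/p = 1/0.001190″ = 840.34 pc.
At distance d (pc), an angle of θ arcsec spans θ·d AU: s = 0.769 × 840.34 = 646.22 AU.
= 646.22 × 1.496 × 10⁸ km = 9.6675 × 10^10 km.

9.67 × 10^10 km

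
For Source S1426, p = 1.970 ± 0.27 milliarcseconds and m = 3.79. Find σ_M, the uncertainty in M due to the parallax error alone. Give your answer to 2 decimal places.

M = m − 5 log₁₀ d + 5 = m + 5 log₁₀ p + 5, so ∂M/∂p = 5/(p ln 10).
σ_M = (5/ln 10) · (σ_p/p) = 2.1715 × 0.27/1.970 = 2.1715 × 0.13706 = 0.29763.

σ_M = 0.30 mag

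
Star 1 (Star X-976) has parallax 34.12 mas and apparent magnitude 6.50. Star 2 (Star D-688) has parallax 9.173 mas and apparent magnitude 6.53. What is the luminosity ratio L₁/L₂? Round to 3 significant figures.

L₁/L₂ = 0.0743

d₁ = 1/p₁ = 1/0.03412″ = 29.308 pc; d₂ = 1/p₂ = 1/0.009173″ = 109.02 pc.
M₁ = m₁ − 5 log₁₀ d₁ + 5 = 6.50 − 7.3349 + 5 = 4.1651.
M₂ = 6.53 − 10.1875 + 5 = 1.3425.
L₁/L₂ = 10^(0.4(M₂ − M₁)) = 10^(0.4 × (-2.8226)) = 10^(-1.12904) = 0.074295.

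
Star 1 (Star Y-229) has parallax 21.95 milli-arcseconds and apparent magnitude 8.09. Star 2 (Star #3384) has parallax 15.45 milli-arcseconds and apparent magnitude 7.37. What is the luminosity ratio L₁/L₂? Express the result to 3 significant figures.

d₁ = 1/p₁ = 1/0.02195″ = 45.558 pc; d₂ = 1/p₂ = 1/0.01545″ = 64.725 pc.
M₁ = m₁ − 5 log₁₀ d₁ + 5 = 8.09 − 8.2928 + 5 = 4.7972.
M₂ = 7.37 − 9.0554 + 5 = 3.3146.
L₁/L₂ = 10^(0.4(M₂ − M₁)) = 10^(0.4 × (-1.4826)) = 10^(-0.59304) = 0.25525.

L₁/L₂ = 0.255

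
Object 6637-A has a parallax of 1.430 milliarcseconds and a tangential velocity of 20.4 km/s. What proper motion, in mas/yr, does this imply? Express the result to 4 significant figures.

d = 1/p = 1/0.001430″ = 699.3 pc.
μ = v_t / (4.74 d) = 20.4 / (4.74 × 699.3) = 20.4 / 3314.7 = 0.0061544 ″/yr = 6.1544 mas/yr.

6.154 mas/yr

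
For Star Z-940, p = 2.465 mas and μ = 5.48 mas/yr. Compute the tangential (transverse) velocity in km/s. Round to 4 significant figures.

10.54 km/s

d = 1/p = 1/0.002465″ = 405.68 pc.
μ = 5.48 mas/yr = 0.00548 ″/yr.
v_t = 4.74 × μ × d = 4.74 × 0.00548 × 405.68 = 10.538 km/s.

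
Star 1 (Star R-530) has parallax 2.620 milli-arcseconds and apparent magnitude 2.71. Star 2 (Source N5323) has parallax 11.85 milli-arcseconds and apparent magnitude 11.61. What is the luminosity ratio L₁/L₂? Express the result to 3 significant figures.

d₁ = 1/p₁ = 1/0.002620″ = 381.68 pc; d₂ = 1/p₂ = 1/0.01185″ = 84.388 pc.
M₁ = m₁ − 5 log₁₀ d₁ + 5 = 2.71 − 12.9085 + 5 = -5.1985.
M₂ = 11.61 − 9.6314 + 5 = 6.9786.
L₁/L₂ = 10^(0.4(M₂ − M₁)) = 10^(0.4 × 12.1771) = 10^4.87084 = 74275.

L₁/L₂ = 74300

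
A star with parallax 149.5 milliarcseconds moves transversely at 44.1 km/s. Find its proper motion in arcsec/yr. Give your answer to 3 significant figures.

d = 1/p = 1/0.1495″ = 6.689 pc.
μ = v_t / (4.74 d) = 44.1 / (4.74 × 6.689) = 44.1 / 31.706 = 1.3909 ″/yr.

1.39 arcsec/yr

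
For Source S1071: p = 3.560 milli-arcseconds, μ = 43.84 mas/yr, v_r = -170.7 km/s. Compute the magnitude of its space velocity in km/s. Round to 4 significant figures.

d = 1/p = 1/0.003560″ = 280.9 pc.
μ = 43.84 mas/yr = 0.04384 ″/yr.
v_t = 4.740 μ d = 4.740 × 0.04384 × 280.9 = 58.371 km/s.
v = √(v_r² + v_t²) = √((-170.7)² + 58.371²) = √32545.7 = 180.4 km/s.

180.4 km/s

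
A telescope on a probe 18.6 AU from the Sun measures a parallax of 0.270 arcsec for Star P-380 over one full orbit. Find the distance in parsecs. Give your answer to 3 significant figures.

68.9 pc

With baseline B (in AU) and parallax p (in arcsec), d = B/p parsecs.
d = 18.6 / 0.270 = 68.889 pc.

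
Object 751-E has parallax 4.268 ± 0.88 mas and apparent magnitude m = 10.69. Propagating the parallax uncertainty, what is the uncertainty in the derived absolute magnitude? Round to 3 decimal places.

σ_M = 0.448 mag

M = m − 5 log₁₀ d + 5 = m + 5 log₁₀ p + 5, so ∂M/∂p = 5/(p ln 10).
σ_M = (5/ln 10) · (σ_p/p) = 2.1715 × 0.88/4.268 = 2.1715 × 0.20619 = 0.44774.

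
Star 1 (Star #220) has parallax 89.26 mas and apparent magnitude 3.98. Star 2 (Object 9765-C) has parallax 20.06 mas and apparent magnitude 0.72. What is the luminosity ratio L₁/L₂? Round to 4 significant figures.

d₁ = 1/p₁ = 1/0.08926″ = 11.203 pc; d₂ = 1/p₂ = 1/0.02006″ = 49.85 pc.
M₁ = m₁ − 5 log₁₀ d₁ + 5 = 3.98 − 5.2467 + 5 = 3.7333.
M₂ = 0.72 − 8.4883 + 5 = -2.7683.
L₁/L₂ = 10^(0.4(M₂ − M₁)) = 10^(0.4 × (-6.5016)) = 10^(-2.60064) = 0.0025082.

L₁/L₂ = 0.002508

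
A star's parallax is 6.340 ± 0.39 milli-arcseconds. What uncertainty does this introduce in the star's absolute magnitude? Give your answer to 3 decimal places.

M = m − 5 log₁₀ d + 5 = m + 5 log₁₀ p + 5, so ∂M/∂p = 5/(p ln 10).
σ_M = (5/ln 10) · (σ_p/p) = 2.1715 × 0.39/6.340 = 2.1715 × 0.061514 = 0.13358.

σ_M = 0.134 mag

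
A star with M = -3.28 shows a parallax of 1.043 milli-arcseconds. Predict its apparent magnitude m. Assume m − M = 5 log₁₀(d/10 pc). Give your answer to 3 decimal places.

m = 6.629

d = 1/p = 1/0.001043″ = 958.77 pc.
m − M = 5 log₁₀ d − 5 = 5 log₁₀(958.77) − 5 = 14.9086 − 5 = 9.9086.
m = M + (m − M) = -3.28 + 9.9086 = 6.629.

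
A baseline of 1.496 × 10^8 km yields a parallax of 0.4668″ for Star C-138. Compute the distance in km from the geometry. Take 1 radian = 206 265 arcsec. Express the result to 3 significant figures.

6.61 × 10^13 km

θ = 0.4668″ = 0.4668/206265 = 2.2631 × 10^-6 rad.
d = B/θ = (1.496 × 10^8) / (2.2631 × 10^-6) = 6.6104 × 10^13 km.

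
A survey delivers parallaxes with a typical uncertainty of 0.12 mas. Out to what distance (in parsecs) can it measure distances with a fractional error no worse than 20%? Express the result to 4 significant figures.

1667 pc

σ_d/d = σ_p/p, so the condition is σ_p/p ≤ 0.20, i.e. p ≥ σ_p/0.20.
p_min = 0.12/0.20 = 0.6 mas = 0.0006 arcsec.
d_max = 1/p_min = 1/0.0006 = 1666.7 pc.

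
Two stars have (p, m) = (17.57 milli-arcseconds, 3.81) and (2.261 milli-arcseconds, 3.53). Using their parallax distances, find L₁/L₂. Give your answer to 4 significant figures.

L₁/L₂ = 0.01280

d₁ = 1/p₁ = 1/0.01757″ = 56.915 pc; d₂ = 1/p₂ = 1/0.002261″ = 442.28 pc.
M₁ = m₁ − 5 log₁₀ d₁ + 5 = 3.81 − 8.7761 + 5 = 0.0339.
M₂ = 3.53 − 13.2285 + 5 = -4.6985.
L₁/L₂ = 10^(0.4(M₂ − M₁)) = 10^(0.4 × (-4.7324)) = 10^(-1.89296) = 0.012795.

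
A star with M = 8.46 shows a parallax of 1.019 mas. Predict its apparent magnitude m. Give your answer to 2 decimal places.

d = 1/p = 1/0.001019″ = 981.35 pc.
m − M = 5 log₁₀ d − 5 = 5 log₁₀(981.35) − 5 = 14.9591 − 5 = 9.9591.
m = M + (m − M) = 8.46 + 9.9591 = 18.42.

m = 18.42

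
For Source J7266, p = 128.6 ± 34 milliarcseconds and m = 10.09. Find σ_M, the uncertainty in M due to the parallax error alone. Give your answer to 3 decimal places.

σ_M = 0.574 mag

M = m − 5 log₁₀ d + 5 = m + 5 log₁₀ p + 5, so ∂M/∂p = 5/(p ln 10).
σ_M = (5/ln 10) · (σ_p/p) = 2.1715 × 34/128.6 = 2.1715 × 0.26439 = 0.57412.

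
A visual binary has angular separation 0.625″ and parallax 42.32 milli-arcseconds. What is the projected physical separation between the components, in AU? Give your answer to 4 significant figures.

d = 1/p = 1/0.04232″ = 23.629 pc.
At distance d (pc), an angle of θ arcsec spans θ·d AU: s = 0.625 × 23.629 = 14.768 AU.

14.77 AU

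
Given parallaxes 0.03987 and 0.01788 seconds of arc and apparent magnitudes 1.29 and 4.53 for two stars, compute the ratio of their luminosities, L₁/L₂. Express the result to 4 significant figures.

L₁/L₂ = 3.976

d₁ = 1/p₁ = 1/0.03987″ = 25.082 pc; d₂ = 1/p₂ = 1/0.01788″ = 55.928 pc.
M₁ = m₁ − 5 log₁₀ d₁ + 5 = 1.29 − 6.9968 + 5 = -0.7068.
M₂ = 4.53 − 8.7381 + 5 = 0.7919.
L₁/L₂ = 10^(0.4(M₂ − M₁)) = 10^(0.4 × 1.4987) = 10^0.59948 = 3.9763.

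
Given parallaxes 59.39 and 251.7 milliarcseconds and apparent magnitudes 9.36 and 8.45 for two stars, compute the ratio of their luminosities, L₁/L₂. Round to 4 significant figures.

d₁ = 1/p₁ = 1/0.05939″ = 16.838 pc; d₂ = 1/p₂ = 1/0.2517″ = 3.973 pc.
M₁ = m₁ − 5 log₁₀ d₁ + 5 = 9.36 − 6.1315 + 5 = 8.2285.
M₂ = 8.45 − 2.9956 + 5 = 10.4544.
L₁/L₂ = 10^(0.4(M₂ − M₁)) = 10^(0.4 × 2.2259) = 10^0.89036 = 7.7689.

L₁/L₂ = 7.769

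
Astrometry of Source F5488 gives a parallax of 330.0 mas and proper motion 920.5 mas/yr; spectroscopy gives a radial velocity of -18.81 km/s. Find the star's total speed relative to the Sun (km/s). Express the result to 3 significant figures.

23.0 km/s

d = 1/p = 1/0.3300″ = 3.0303 pc.
μ = 920.5 mas/yr = 0.9205 ″/yr.
v_t = 4.740 μ d = 4.740 × 0.9205 × 3.0303 = 13.222 km/s.
v = √(v_r² + v_t²) = √((-18.81)² + 13.222²) = √528.637 = 22.992 km/s.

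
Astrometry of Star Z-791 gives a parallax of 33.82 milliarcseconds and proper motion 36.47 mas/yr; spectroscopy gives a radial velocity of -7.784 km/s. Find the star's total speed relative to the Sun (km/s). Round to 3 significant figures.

9.31 km/s

d = 1/p = 1/0.03382″ = 29.568 pc.
μ = 36.47 mas/yr = 0.03647 ″/yr.
v_t = 4.740 μ d = 4.740 × 0.03647 × 29.568 = 5.1114 km/s.
v = √(v_r² + v_t²) = √((-7.784)² + 5.1114²) = √86.7171 = 9.3122 km/s.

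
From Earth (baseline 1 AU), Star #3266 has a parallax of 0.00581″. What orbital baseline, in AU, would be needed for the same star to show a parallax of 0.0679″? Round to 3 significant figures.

11.7 AU

Parallax scales linearly with baseline: p ∝ B, so B = p_target / p_Earth × 1 AU.
B = 0.0679 / 0.00581 = 11.687 AU.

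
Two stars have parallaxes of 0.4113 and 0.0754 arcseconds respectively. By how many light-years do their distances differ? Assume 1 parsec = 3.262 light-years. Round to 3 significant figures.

d_A = 1/0.4113″ = 2.4313 pc; d_B = 1/0.07540″ = 13.263 pc.
|d_B − d_A| = |13.263 − 2.4313| = 10.832 pc = 10.832 × 3.262 ly = 35.334 ly.

35.3 ly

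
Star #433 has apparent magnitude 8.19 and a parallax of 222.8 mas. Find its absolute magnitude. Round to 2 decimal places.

M = 9.93

d = 1/p = 1/0.2228″ = 4.4883 pc.
m − M = 5 log₁₀(4.4883) − 5 = 3.2604 − 5 = -1.7396.
M = m − (m − M) = 8.19 − (-1.7396) = 9.93.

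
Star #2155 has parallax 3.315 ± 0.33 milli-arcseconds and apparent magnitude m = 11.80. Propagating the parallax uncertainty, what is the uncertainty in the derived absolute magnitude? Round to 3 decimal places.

σ_M = 0.216 mag

M = m − 5 log₁₀ d + 5 = m + 5 log₁₀ p + 5, so ∂M/∂p = 5/(p ln 10).
σ_M = (5/ln 10) · (σ_p/p) = 2.1715 × 0.33/3.315 = 2.1715 × 0.099548 = 0.21617.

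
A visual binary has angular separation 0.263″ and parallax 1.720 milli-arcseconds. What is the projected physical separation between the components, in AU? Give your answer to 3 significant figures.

153 AU

d = 1/p = 1/0.001720″ = 581.4 pc.
At distance d (pc), an angle of θ arcsec spans θ·d AU: s = 0.263 × 581.4 = 152.91 AU.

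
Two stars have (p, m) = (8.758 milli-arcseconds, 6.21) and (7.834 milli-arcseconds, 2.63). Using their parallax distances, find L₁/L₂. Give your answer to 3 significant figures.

d₁ = 1/p₁ = 1/0.008758″ = 114.18 pc; d₂ = 1/p₂ = 1/0.007834″ = 127.65 pc.
M₁ = m₁ − 5 log₁₀ d₁ + 5 = 6.21 − 10.2880 + 5 = 0.9220.
M₂ = 2.63 − 10.5301 + 5 = -2.9001.
L₁/L₂ = 10^(0.4(M₂ − M₁)) = 10^(0.4 × (-3.8221)) = 10^(-1.52884) = 0.029591.

L₁/L₂ = 0.0296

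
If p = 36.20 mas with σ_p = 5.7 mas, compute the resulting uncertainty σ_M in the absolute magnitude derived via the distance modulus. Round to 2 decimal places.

σ_M = 0.34 mag

M = m − 5 log₁₀ d + 5 = m + 5 log₁₀ p + 5, so ∂M/∂p = 5/(p ln 10).
σ_M = (5/ln 10) · (σ_p/p) = 2.1715 × 5.7/36.20 = 2.1715 × 0.15746 = 0.34192.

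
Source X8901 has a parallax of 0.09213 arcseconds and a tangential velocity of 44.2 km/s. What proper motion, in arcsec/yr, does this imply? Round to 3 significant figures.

0.859 arcsec/yr

d = 1/p = 1/0.09213″ = 10.854 pc.
μ = v_t / (4.74 d) = 44.2 / (4.74 × 10.854) = 44.2 / 51.448 = 0.85912 ″/yr.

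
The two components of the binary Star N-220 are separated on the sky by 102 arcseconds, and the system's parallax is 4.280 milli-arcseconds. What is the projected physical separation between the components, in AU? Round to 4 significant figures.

23830 AU

d = 1/p = 1/0.004280″ = 233.64 pc.
At distance d (pc), an angle of θ arcsec spans θ·d AU: s = 102 × 233.64 = 23831 AU.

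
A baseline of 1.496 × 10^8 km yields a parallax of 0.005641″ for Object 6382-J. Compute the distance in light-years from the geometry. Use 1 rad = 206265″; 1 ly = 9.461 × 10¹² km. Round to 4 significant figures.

578.2 ly

θ = 0.005641″ = 0.005641/206265 = 2.7348 × 10^-8 rad.
d = B/θ = (1.496 × 10^8) / (2.7348 × 10^-8) = 5.4702 × 10^15 km = (5.4702 × 10^15) / (9.461 × 10^12) ly = 578.18 ly.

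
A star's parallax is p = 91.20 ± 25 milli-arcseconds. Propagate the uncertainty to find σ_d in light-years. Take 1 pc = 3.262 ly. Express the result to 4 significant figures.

9.805 ly

d = 1/p, so σ_d = σ_p / p².
σ_d = 0.0250 / (0.09120)² = 0.0250 / 0.0083174 = 3.0057 pc = 3.0057 × 3.262 ly = 9.8046 ly.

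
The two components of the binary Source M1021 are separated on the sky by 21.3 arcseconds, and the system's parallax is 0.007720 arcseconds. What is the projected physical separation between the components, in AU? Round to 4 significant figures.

d = 1/p = 1/0.007720″ = 129.53 pc.
At distance d (pc), an angle of θ arcsec spans θ·d AU: s = 21.3 × 129.53 = 2759 AU.

2759 AU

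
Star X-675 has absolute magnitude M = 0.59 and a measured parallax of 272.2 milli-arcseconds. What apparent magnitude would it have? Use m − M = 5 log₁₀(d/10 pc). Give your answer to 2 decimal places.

m = -1.58

d = 1/p = 1/0.2722″ = 3.6738 pc.
m − M = 5 log₁₀ d − 5 = 5 log₁₀(3.6738) − 5 = 2.8256 − 5 = -2.1744.
m = M + (m − M) = 0.59 + (-2.1744) = -1.58.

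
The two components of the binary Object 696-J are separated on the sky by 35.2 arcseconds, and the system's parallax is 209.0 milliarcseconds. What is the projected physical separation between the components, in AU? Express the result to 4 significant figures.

d = 1/p = 1/0.2090″ = 4.7847 pc.
At distance d (pc), an angle of θ arcsec spans θ·d AU: s = 35.2 × 4.7847 = 168.42 AU.

168.4 AU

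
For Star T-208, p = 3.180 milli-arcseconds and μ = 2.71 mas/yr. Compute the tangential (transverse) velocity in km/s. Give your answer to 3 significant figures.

4.04 km/s

d = 1/p = 1/0.003180″ = 314.47 pc.
μ = 2.71 mas/yr = 0.00271 ″/yr.
v_t = 4.74 × μ × d = 4.74 × 0.00271 × 314.47 = 4.0395 km/s.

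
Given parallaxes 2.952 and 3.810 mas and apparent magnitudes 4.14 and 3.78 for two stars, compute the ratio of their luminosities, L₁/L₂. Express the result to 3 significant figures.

d₁ = 1/p₁ = 1/0.002952″ = 338.75 pc; d₂ = 1/p₂ = 1/0.003810″ = 262.47 pc.
M₁ = m₁ − 5 log₁₀ d₁ + 5 = 4.14 − 12.6494 + 5 = -3.5094.
M₂ = 3.78 − 12.0954 + 5 = -3.3154.
L₁/L₂ = 10^(0.4(M₂ − M₁)) = 10^(0.4 × 0.1940) = 10^0.07760 = 1.1956.

L₁/L₂ = 1.20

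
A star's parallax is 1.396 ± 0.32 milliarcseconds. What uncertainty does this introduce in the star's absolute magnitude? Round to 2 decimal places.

M = m − 5 log₁₀ d + 5 = m + 5 log₁₀ p + 5, so ∂M/∂p = 5/(p ln 10).
σ_M = (5/ln 10) · (σ_p/p) = 2.1715 × 0.32/1.396 = 2.1715 × 0.22923 = 0.49777.

σ_M = 0.50 mag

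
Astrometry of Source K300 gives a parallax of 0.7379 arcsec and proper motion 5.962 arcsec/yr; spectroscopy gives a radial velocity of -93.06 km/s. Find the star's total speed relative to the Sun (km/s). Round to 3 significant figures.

101 km/s

d = 1/p = 1/0.7379″ = 1.3552 pc.
v_t = 4.740 μ d = 4.740 × 5.962 × 1.3552 = 38.298 km/s.
v = √(v_r² + v_t²) = √((-93.06)² + 38.298²) = √10126.9 = 100.63 km/s.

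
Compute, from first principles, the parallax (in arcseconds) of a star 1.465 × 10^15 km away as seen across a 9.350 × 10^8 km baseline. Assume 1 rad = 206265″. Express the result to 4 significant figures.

0.1316 arcsec

θ ≈ B/d = (9.350 × 10^8) / (1.465 × 10^15) = 6.3823 × 10^-7 rad.
In arcseconds: 6.3823 × 10^-7 × 206265 = 0.13164″.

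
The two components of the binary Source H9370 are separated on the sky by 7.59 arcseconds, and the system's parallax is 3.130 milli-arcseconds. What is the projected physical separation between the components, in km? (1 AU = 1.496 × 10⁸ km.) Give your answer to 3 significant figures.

d = 1/p = 1/0.003130″ = 319.49 pc.
At distance d (pc), an angle of θ arcsec spans θ·d AU: s = 7.59 × 319.49 = 2424.9 AU.
= 2424.9 × 1.496 × 10⁸ km = 3.6277 × 10^11 km.

3.63 × 10^11 km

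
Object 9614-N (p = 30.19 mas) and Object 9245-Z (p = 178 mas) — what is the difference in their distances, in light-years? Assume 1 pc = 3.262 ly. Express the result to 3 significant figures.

89.7 ly

d_A = 1/0.03019″ = 33.124 pc; d_B = 1/0.1780″ = 5.618 pc.
|d_B − d_A| = |5.618 − 33.124| = 27.506 pc = 27.506 × 3.262 ly = 89.725 ly.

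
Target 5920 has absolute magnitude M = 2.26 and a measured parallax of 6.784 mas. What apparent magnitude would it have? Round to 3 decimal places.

d = 1/p = 1/0.006784″ = 147.41 pc.
m − M = 5 log₁₀ d − 5 = 5 log₁₀(147.41) − 5 = 10.8426 − 5 = 5.8426.
m = M + (m − M) = 2.26 + 5.8426 = 8.103.

m = 8.103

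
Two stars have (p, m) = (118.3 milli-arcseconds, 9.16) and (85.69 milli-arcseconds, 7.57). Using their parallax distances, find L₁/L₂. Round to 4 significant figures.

L₁/L₂ = 0.1213

d₁ = 1/p₁ = 1/0.1183″ = 8.4531 pc; d₂ = 1/p₂ = 1/0.08569″ = 11.67 pc.
M₁ = m₁ − 5 log₁₀ d₁ + 5 = 9.16 − 4.6351 + 5 = 9.5249.
M₂ = 7.57 − 5.3354 + 5 = 7.2346.
L₁/L₂ = 10^(0.4(M₂ − M₁)) = 10^(0.4 × (-2.2903)) = 10^(-0.91612) = 0.12131.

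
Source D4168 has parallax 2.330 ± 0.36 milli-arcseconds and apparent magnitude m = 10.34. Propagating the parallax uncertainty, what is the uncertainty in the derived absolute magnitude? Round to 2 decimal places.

σ_M = 0.34 mag

M = m − 5 log₁₀ d + 5 = m + 5 log₁₀ p + 5, so ∂M/∂p = 5/(p ln 10).
σ_M = (5/ln 10) · (σ_p/p) = 2.1715 × 0.36/2.330 = 2.1715 × 0.15451 = 0.33552.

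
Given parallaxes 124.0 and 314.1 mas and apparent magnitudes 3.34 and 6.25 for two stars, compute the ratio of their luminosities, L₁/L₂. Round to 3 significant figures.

L₁/L₂ = 93.6

d₁ = 1/p₁ = 1/0.1240″ = 8.0645 pc; d₂ = 1/p₂ = 1/0.3141″ = 3.1837 pc.
M₁ = m₁ − 5 log₁₀ d₁ + 5 = 3.34 − 4.5329 + 5 = 3.8071.
M₂ = 6.25 − 2.5147 + 5 = 8.7353.
L₁/L₂ = 10^(0.4(M₂ − M₁)) = 10^(0.4 × 4.9282) = 10^1.97128 = 93.601.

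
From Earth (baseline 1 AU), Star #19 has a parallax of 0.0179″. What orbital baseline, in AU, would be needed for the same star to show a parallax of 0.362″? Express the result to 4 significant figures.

Parallax scales linearly with baseline: p ∝ B, so B = p_target / p_Earth × 1 AU.
B = 0.362 / 0.0179 = 20.223 AU.

20.22 AU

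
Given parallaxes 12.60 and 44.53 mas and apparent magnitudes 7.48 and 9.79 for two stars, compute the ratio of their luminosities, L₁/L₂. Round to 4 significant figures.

d₁ = 1/p₁ = 1/0.01260″ = 79.365 pc; d₂ = 1/p₂ = 1/0.04453″ = 22.457 pc.
M₁ = m₁ − 5 log₁₀ d₁ + 5 = 7.48 − 9.4981 + 5 = 2.9819.
M₂ = 9.79 − 6.7568 + 5 = 8.0332.
L₁/L₂ = 10^(0.4(M₂ − M₁)) = 10^(0.4 × 5.0513) = 10^2.02052 = 104.84.

L₁/L₂ = 104.8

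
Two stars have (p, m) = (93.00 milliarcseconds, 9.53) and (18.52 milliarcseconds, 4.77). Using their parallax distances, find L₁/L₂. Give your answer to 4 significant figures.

d₁ = 1/p₁ = 1/0.09300″ = 10.753 pc; d₂ = 1/p₂ = 1/0.01852″ = 53.996 pc.
M₁ = m₁ − 5 log₁₀ d₁ + 5 = 9.53 − 5.1576 + 5 = 9.3724.
M₂ = 4.77 − 8.6618 + 5 = 1.1082.
L₁/L₂ = 10^(0.4(M₂ − M₁)) = 10^(0.4 × (-8.2642)) = 10^(-3.30568) = 0.00049468.

L₁/L₂ = 0.0004947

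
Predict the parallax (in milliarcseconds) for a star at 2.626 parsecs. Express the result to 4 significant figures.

p = 1/d = 1/2.626 = 0.38081 arcsec.
= 0.38081 × 1000 = 380.81 mas.

380.8 mas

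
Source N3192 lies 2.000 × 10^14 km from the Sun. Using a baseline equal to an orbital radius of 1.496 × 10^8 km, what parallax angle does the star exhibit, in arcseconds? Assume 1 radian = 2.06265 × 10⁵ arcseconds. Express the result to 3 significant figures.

0.154 arcsec

θ ≈ B/d = (1.496 × 10^8) / (2.000 × 10^14) = 7.4800 × 10^-7 rad.
In arcseconds: 7.4800 × 10^-7 × 206265 = 0.15429″.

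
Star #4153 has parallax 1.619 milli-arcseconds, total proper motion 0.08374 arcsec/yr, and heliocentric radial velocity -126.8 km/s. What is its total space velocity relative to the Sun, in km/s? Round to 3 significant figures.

276 km/s

d = 1/p = 1/0.001619″ = 617.67 pc.
v_t = 4.740 μ d = 4.740 × 0.08374 × 617.67 = 245.17 km/s.
v = √(v_r² + v_t²) = √((-126.8)² + 245.17²) = √76186.6 = 276.02 km/s.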